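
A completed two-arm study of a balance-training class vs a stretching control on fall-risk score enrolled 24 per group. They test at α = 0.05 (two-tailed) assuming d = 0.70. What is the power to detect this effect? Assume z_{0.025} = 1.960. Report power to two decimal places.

power ≈ 0.68

For two equal groups, power = Φ(d·√(n/2) − z_{α/2}).
d·√(n/2) = 0.70 × √(24/2) = 0.70 × 3.464 = 2.425.
z_β = 2.425 − 1.960 = 0.465.
Power = Φ(0.465) = 0.679.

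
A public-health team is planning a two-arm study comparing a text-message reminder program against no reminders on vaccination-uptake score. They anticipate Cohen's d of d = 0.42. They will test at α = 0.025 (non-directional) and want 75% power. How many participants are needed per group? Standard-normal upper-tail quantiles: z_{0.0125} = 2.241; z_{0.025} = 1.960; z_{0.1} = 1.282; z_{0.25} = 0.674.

For two independent groups with equal n: n = 2·((z_{α/2} + z_β) / d)².
z_{α/2} + z_β = 2.241 + 0.674 = 2.915.
n = 2 × (2.915 / 0.42)² = 2 × 6.940² = 2 × 48.17 = 96.3.
Round up to the next whole participant.

n = 97 per group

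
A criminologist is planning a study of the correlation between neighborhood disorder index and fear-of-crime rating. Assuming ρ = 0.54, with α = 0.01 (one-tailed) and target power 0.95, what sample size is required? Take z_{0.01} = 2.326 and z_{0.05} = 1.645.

Fisher's z: C = ½·ln((1+r)/(1−r)) = ½·ln(3.3478) = 0.6042.
n = ((z_{α} + z_β)/C)² + 3.
(2.326 + 1.645) / 0.6042 = 3.971 / 0.6042 = 6.572.
n = 6.572² + 3 = 43.20 + 3 = 46.2.
Round up.

n = 47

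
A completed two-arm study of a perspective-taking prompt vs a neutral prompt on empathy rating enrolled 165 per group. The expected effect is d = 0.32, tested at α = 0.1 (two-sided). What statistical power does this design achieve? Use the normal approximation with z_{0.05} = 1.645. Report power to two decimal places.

For two equal groups, power = Φ(d·√(n/2) − z_{α/2}).
d·√(n/2) = 0.32 × √(165/2) = 0.32 × 9.083 = 2.907.
z_β = 2.907 − 1.645 = 1.262.
Power = Φ(1.262) = 0.896.

power ≈ 0.90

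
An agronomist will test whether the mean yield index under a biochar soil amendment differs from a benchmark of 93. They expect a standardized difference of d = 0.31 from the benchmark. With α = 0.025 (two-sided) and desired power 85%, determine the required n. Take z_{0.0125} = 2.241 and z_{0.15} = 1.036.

For a one-sample test: n = ((z_{α/2} + z_β) / d)².
z_{α/2} + z_β = 2.241 + 1.036 = 3.277.
n = (3.277 / 0.31)² = 10.571² = 111.75.
Round up.

n = 112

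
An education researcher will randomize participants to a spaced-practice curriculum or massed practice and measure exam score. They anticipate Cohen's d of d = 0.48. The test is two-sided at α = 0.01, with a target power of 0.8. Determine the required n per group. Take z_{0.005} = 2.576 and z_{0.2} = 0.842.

For two independent groups with equal n: n = 2·((z_{α/2} + z_β) / d)².
z_{α/2} + z_β = 2.576 + 0.842 = 3.418.
n = 2 × (3.418 / 0.48)² = 2 × 7.121² = 2 × 50.71 = 101.4.
Round up to the next whole participant.

n = 102 per group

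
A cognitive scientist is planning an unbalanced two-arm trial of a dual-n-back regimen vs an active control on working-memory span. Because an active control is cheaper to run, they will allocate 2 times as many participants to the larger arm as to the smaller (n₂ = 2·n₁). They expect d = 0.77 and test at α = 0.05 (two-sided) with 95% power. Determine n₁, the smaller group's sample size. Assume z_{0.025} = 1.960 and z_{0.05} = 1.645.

n₁ = 33

With allocation ratio k = n₂/n₁ = 2, Var(x̄₁−x̄₂) = σ²(1/n₁ + 1/(k·n₁)) = σ²·(k+1)/(k·n₁).
So n₁ = (1 + 1/k)·((z_{α/2} + z_β)/d)² = 1.500 × (3.605/0.77)².
n₁ = 1.500 × 21.92 = 32.9.
Round up: n₁ = 33, giving n₂ = 2 × 33 = 66.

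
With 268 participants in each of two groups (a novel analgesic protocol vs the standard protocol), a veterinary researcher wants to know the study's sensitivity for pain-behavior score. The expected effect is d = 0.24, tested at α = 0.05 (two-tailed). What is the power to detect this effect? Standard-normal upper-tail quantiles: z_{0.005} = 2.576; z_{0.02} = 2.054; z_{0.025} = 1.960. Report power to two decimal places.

power ≈ 0.79

For two equal groups, power = Φ(d·√(n/2) − z_{α/2}).
d·√(n/2) = 0.24 × √(268/2) = 0.24 × 11.576 = 2.778.
z_β = 2.778 − 1.960 = 0.818.
Power = Φ(0.818) = 0.793.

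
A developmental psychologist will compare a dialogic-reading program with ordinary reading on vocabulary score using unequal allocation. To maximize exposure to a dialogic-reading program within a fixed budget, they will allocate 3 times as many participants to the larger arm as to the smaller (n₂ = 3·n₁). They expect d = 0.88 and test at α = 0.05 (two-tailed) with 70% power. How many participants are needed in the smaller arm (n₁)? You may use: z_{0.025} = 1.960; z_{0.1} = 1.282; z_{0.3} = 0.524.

With allocation ratio k = n₂/n₁ = 3, Var(x̄₁−x̄₂) = σ²(1/n₁ + 1/(k·n₁)) = σ²·(k+1)/(k·n₁).
So n₁ = (1 + 1/k)·((z_{α/2} + z_β)/d)² = 1.333 × (2.484/0.88)².
n₁ = 1.333 × 7.97 = 10.6.
Round up: n₁ = 11, giving n₂ = 3 × 11 = 33.

n₁ = 11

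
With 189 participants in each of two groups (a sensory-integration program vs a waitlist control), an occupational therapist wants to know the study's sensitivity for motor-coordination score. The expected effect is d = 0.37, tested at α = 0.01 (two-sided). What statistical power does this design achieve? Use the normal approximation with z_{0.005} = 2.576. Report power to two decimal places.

power ≈ 0.85

For two equal groups, power = Φ(d·√(n/2) − z_{α/2}).
d·√(n/2) = 0.37 × √(189/2) = 0.37 × 9.721 = 3.597.
z_β = 3.597 − 2.576 = 1.021.
Power = Φ(1.021) = 0.846.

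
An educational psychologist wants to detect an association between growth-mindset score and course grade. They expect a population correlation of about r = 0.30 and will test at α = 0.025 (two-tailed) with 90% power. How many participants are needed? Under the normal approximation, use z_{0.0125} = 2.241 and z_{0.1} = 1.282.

Fisher's z: C = ½·ln((1+r)/(1−r)) = ½·ln(1.8571) = 0.3095.
n = ((z_{α/2} + z_β)/C)² + 3.
(2.241 + 1.282) / 0.3095 = 3.523 / 0.3095 = 11.383.
n = 11.383² + 3 = 129.57 + 3 = 132.6.
Round up.

n = 133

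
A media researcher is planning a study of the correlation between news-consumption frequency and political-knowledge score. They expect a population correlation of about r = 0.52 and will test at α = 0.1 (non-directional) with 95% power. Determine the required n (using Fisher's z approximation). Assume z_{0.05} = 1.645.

n = 36

Fisher's z: C = ½·ln((1+r)/(1−r)) = ½·ln(3.1667) = 0.5763.
n = ((z_{α/2} + z_β)/C)² + 3.
(1.645 + 1.645) / 0.5763 = 3.290 / 0.5763 = 5.709.
n = 5.709² + 3 = 32.59 + 3 = 35.6.
Round up.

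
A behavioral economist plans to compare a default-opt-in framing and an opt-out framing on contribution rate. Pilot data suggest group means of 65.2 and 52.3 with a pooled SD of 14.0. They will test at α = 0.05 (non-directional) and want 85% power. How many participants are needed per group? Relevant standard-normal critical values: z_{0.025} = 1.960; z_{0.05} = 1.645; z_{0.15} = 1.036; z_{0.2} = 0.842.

n = 22 per group

Cohen's d = |M₁ − M₂| / SD_pooled = |65.2 − 52.3| / 14.0 = 12.9 / 14.0 = 0.921.
For two independent groups with equal n: n = 2·((z_{α/2} + z_β) / d)².
z_{α/2} + z_β = 1.960 + 1.036 = 2.996.
n = 2 × (2.996 / 0.921)² = 2 × 3.253² = 2 × 10.58 = 21.2.
Round up to the next whole participant.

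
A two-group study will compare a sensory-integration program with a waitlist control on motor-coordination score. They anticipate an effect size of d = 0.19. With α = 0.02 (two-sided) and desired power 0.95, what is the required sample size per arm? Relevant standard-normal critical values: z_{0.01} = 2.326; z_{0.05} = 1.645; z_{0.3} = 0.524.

n = 874 per group

For two independent groups with equal n: n = 2·((z_{α/2} + z_β) / d)².
z_{α/2} + z_β = 2.326 + 1.645 = 3.971.
n = 2 × (3.971 / 0.19)² = 2 × 20.900² = 2 × 436.81 = 873.6.
Round up to the next whole participant.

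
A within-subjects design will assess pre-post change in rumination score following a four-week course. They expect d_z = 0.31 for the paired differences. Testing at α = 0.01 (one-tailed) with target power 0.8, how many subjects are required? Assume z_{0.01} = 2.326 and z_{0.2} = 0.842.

n = 105 pairs

For a paired (one-sample on differences) test: n = ((z_{α} + z_β) / d)².
z_{α} + z_β = 2.326 + 0.842 = 3.168.
n = (3.168 / 0.31)² = 10.219² = 104.44.
Round up.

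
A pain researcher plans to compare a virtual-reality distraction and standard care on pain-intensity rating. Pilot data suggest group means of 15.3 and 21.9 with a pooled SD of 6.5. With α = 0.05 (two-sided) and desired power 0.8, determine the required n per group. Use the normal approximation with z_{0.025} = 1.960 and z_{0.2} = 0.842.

n = 16 per group

Cohen's d = |M₁ − M₂| / SD_pooled = |15.3 − 21.9| / 6.5 = 6.6 / 6.5 = 1.015.
For two independent groups with equal n: n = 2·((z_{α/2} + z_β) / d)².
z_{α/2} + z_β = 1.960 + 0.842 = 2.802.
n = 2 × (2.802 / 1.015)² = 2 × 2.761² = 2 × 7.62 = 15.2.
Round up to the next whole participant.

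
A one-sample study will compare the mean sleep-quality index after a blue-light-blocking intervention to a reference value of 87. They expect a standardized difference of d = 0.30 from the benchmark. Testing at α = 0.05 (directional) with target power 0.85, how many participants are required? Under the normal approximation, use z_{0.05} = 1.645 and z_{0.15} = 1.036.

For a one-sample test: n = ((z_{α} + z_β) / d)².
z_{α} + z_β = 1.645 + 1.036 = 2.681.
n = (2.681 / 0.30)² = 8.937² = 79.86.
Round up.

n = 80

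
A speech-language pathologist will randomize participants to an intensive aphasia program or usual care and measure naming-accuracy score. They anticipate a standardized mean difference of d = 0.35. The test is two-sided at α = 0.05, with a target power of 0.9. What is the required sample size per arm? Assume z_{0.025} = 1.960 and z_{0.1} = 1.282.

For two independent groups with equal n: n = 2·((z_{α/2} + z_β) / d)².
z_{α/2} + z_β = 1.960 + 1.282 = 3.242.
n = 2 × (3.242 / 0.35)² = 2 × 9.263² = 2 × 85.80 = 171.6.
Round up to the next whole participant.

n = 172 per group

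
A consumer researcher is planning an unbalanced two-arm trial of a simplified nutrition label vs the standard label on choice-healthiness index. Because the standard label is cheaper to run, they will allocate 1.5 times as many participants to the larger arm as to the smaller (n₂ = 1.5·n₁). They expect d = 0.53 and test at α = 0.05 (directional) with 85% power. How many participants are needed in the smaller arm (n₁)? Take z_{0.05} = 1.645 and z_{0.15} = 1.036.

n₁ = 43

With allocation ratio k = n₂/n₁ = 1.5, Var(x̄₁−x̄₂) = σ²(1/n₁ + 1/(k·n₁)) = σ²·(k+1)/(k·n₁).
So n₁ = (1 + 1/k)·((z_{α} + z_β)/d)² = 1.667 × (2.681/0.53)².
n₁ = 1.667 × 25.59 = 42.6.
Round up: n₁ = 43, giving n₂ = ⌈1.5 × 43⌉ = ⌈64.5⌉ = 65.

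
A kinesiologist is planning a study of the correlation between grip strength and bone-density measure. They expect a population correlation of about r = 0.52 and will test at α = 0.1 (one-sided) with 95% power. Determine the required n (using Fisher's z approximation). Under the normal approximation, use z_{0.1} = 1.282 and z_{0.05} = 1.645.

Fisher's z: C = ½·ln((1+r)/(1−r)) = ½·ln(3.1667) = 0.5763.
n = ((z_{α} + z_β)/C)² + 3.
(1.282 + 1.645) / 0.5763 = 2.927 / 0.5763 = 5.079.
n = 5.079² + 3 = 25.80 + 3 = 28.8.
Round up.

n = 29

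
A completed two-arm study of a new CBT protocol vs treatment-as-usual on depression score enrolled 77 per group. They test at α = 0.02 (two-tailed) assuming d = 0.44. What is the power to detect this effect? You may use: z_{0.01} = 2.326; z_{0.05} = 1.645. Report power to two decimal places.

power ≈ 0.66

For two equal groups, power = Φ(d·√(n/2) − z_{α/2}).
d·√(n/2) = 0.44 × √(77/2) = 0.44 × 6.205 = 2.730.
z_β = 2.730 − 2.326 = 0.404.
Power = Φ(0.404) = 0.657.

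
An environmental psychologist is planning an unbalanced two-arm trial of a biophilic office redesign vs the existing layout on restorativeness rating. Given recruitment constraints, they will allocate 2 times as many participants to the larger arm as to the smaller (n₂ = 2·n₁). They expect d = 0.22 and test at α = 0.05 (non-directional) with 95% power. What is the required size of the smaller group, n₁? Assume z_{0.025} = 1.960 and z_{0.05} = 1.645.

With allocation ratio k = n₂/n₁ = 2, Var(x̄₁−x̄₂) = σ²(1/n₁ + 1/(k·n₁)) = σ²·(k+1)/(k·n₁).
So n₁ = (1 + 1/k)·((z_{α/2} + z_β)/d)² = 1.500 × (3.605/0.22)².
n₁ = 1.500 × 268.51 = 402.8.
Round up: n₁ = 403, giving n₂ = 2 × 403 = 806.

n₁ = 403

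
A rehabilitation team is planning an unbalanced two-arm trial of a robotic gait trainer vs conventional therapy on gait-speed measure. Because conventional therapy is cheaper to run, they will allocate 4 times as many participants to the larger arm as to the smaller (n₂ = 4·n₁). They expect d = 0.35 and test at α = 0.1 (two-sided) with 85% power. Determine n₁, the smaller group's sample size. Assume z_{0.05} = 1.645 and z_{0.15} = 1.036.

n₁ = 74

With allocation ratio k = n₂/n₁ = 4, Var(x̄₁−x̄₂) = σ²(1/n₁ + 1/(k·n₁)) = σ²·(k+1)/(k·n₁).
So n₁ = (1 + 1/k)·((z_{α/2} + z_β)/d)² = 1.250 × (2.681/0.35)².
n₁ = 1.250 × 58.68 = 73.3.
Round up: n₁ = 74, giving n₂ = 4 × 74 = 296.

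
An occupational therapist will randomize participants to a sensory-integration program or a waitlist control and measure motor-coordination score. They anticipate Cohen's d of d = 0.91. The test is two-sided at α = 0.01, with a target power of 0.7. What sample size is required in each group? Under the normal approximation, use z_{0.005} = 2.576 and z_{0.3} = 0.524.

n = 24 per group

For two independent groups with equal n: n = 2·((z_{α/2} + z_β) / d)².
z_{α/2} + z_β = 2.576 + 0.524 = 3.100.
n = 2 × (3.100 / 0.91)² = 2 × 3.407² = 2 × 11.60 = 23.2.
Round up to the next whole participant.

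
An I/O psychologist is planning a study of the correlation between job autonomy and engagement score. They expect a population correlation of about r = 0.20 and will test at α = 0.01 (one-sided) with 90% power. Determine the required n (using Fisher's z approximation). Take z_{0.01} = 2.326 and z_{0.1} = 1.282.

n = 320

Fisher's z: C = ½·ln((1+r)/(1−r)) = ½·ln(1.5000) = 0.2027.
n = ((z_{α} + z_β)/C)² + 3.
(2.326 + 1.282) / 0.2027 = 3.608 / 0.2027 = 17.800.
n = 17.800² + 3 = 316.83 + 3 = 319.8.
Round up.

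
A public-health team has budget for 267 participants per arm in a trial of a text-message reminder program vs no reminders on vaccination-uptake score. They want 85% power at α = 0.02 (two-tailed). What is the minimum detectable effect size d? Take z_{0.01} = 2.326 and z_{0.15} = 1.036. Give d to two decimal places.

d_min ≈ 0.29

For two independent groups of n = 267 each: d_min = (z_{α/2} + z_β)·√(2/n).
z-sum = 2.326 + 1.036 = 3.362.
d_min = 3.362 × √(2/267) = 3.362 × 0.0865 = 0.291.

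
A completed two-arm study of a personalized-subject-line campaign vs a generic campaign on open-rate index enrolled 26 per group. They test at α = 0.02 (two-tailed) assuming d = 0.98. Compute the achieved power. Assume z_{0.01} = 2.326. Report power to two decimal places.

For two equal groups, power = Φ(d·√(n/2) − z_{α/2}).
d·√(n/2) = 0.98 × √(26/2) = 0.98 × 3.606 = 3.533.
z_β = 3.533 − 2.326 = 1.207.
Power = Φ(1.207) = 0.886.

power ≈ 0.89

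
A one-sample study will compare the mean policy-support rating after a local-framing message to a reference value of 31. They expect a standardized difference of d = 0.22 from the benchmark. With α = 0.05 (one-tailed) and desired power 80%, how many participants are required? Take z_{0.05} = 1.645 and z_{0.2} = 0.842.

For a one-sample test: n = ((z_{α} + z_β) / d)².
z_{α} + z_β = 1.645 + 0.842 = 2.487.
n = (2.487 / 0.22)² = 11.305² = 127.79.
Round up.

n = 128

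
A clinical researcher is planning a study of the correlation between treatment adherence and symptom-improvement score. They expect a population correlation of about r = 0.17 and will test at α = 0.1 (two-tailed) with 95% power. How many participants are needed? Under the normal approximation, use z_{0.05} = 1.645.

n = 371

Fisher's z: C = ½·ln((1+r)/(1−r)) = ½·ln(1.4096) = 0.1717.
n = ((z_{α/2} + z_β)/C)² + 3.
(1.645 + 1.645) / 0.1717 = 3.290 / 0.1717 = 19.161.
n = 19.161² + 3 = 367.16 + 3 = 370.2.
Round up.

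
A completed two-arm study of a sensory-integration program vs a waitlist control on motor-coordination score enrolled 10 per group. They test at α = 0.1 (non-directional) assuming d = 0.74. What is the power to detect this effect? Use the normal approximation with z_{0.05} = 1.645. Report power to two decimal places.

power ≈ 0.50

For two equal groups, power = Φ(d·√(n/2) − z_{α/2}).
d·√(n/2) = 0.74 × √(10/2) = 0.74 × 2.236 = 1.655.
z_β = 1.655 − 1.645 = 0.010.
Power = Φ(0.010) = 0.504.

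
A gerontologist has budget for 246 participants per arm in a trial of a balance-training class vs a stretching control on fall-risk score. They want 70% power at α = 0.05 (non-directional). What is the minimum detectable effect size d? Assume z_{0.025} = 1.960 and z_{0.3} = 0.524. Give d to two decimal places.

For two independent groups of n = 246 each: d_min = (z_{α/2} + z_β)·√(2/n).
z-sum = 1.960 + 0.524 = 2.484.
d_min = 2.484 × √(2/246) = 2.484 × 0.0902 = 0.224.

d_min ≈ 0.22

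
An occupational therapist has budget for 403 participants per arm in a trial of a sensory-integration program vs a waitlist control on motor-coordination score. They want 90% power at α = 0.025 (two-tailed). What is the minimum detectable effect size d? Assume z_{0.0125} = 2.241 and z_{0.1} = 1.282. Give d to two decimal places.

For two independent groups of n = 403 each: d_min = (z_{α/2} + z_β)·√(2/n).
z-sum = 2.241 + 1.282 = 3.523.
d_min = 3.523 × √(2/403) = 3.523 × 0.0704 = 0.248.

d_min ≈ 0.25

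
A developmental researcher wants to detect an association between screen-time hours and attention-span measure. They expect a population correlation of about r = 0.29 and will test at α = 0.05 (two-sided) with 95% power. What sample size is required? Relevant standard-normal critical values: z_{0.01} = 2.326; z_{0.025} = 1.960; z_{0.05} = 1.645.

Fisher's z: C = ½·ln((1+r)/(1−r)) = ½·ln(1.8169) = 0.2986.
n = ((z_{α/2} + z_β)/C)² + 3.
(1.960 + 1.645) / 0.2986 = 3.605 / 0.2986 = 12.073.
n = 12.073² + 3 = 145.76 + 3 = 148.8.
Round up.

n = 149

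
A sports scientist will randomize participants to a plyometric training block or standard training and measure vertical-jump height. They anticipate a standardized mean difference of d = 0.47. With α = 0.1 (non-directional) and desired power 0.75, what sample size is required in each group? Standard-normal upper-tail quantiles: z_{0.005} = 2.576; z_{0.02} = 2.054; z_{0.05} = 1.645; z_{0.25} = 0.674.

For two independent groups with equal n: n = 2·((z_{α/2} + z_β) / d)².
z_{α/2} + z_β = 1.645 + 0.674 = 2.319.
n = 2 × (2.319 / 0.47)² = 2 × 4.934² = 2 × 24.34 = 48.7.
Round up to the next whole participant.

n = 49 per group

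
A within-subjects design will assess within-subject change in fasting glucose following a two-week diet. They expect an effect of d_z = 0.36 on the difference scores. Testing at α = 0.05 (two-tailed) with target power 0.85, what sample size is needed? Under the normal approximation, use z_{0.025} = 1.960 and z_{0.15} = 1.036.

For a paired (one-sample on differences) test: n = ((z_{α/2} + z_β) / d)².
z_{α/2} + z_β = 1.960 + 1.036 = 2.996.
n = (2.996 / 0.36)² = 8.322² = 69.26.
Round up.

n = 70 pairs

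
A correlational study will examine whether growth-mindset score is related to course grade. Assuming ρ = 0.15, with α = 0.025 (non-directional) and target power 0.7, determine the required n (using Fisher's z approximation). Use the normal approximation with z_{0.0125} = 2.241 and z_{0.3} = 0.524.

Fisher's z: C = ½·ln((1+r)/(1−r)) = ½·ln(1.3529) = 0.1511.
n = ((z_{α/2} + z_β)/C)² + 3.
(2.241 + 0.524) / 0.1511 = 2.765 / 0.1511 = 18.299.
n = 18.299² + 3 = 334.86 + 3 = 337.9.
Round up.

n = 338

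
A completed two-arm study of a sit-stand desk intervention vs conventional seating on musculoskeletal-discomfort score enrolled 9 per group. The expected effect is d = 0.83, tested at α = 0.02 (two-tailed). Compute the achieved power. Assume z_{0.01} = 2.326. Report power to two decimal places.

For two equal groups, power = Φ(d·√(n/2) − z_{α/2}).
d·√(n/2) = 0.83 × √(9/2) = 0.83 × 2.121 = 1.761.
z_β = 1.761 − 2.326 = -0.565.
Power = Φ(-0.565) = 0.286.

power ≈ 0.29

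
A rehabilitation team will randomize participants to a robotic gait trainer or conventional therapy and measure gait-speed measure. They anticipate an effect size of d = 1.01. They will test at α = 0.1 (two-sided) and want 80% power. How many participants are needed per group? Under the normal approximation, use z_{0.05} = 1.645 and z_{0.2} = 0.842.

For two independent groups with equal n: n = 2·((z_{α/2} + z_β) / d)².
z_{α/2} + z_β = 1.645 + 0.842 = 2.487.
n = 2 × (2.487 / 1.01)² = 2 × 2.462² = 2 × 6.06 = 12.1.
Round up to the next whole participant.

n = 13 per group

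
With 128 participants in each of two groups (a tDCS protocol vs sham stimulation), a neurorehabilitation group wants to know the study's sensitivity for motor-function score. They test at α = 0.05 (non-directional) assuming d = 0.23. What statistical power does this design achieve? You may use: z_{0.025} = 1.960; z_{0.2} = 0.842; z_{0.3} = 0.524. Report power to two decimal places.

For two equal groups, power = Φ(d·√(n/2) − z_{α/2}).
d·√(n/2) = 0.23 × √(128/2) = 0.23 × 8.000 = 1.840.
z_β = 1.840 − 1.960 = -0.120.
Power = Φ(-0.120) = 0.452.

power ≈ 0.45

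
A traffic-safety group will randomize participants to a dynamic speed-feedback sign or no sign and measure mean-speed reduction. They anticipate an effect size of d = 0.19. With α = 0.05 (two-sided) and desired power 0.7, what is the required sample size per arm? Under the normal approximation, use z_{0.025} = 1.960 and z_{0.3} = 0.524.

n = 342 per group

For two independent groups with equal n: n = 2·((z_{α/2} + z_β) / d)².
z_{α/2} + z_β = 1.960 + 0.524 = 2.484.
n = 2 × (2.484 / 0.19)² = 2 × 13.074² = 2 × 170.92 = 341.8.
Round up to the next whole participant.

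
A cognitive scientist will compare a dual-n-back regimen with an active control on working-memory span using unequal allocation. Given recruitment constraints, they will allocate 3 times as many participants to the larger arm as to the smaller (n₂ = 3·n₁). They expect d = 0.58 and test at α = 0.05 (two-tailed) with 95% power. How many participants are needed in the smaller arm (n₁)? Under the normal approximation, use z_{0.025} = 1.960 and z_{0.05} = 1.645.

n₁ = 52

With allocation ratio k = n₂/n₁ = 3, Var(x̄₁−x̄₂) = σ²(1/n₁ + 1/(k·n₁)) = σ²·(k+1)/(k·n₁).
So n₁ = (1 + 1/k)·((z_{α/2} + z_β)/d)² = 1.333 × (3.605/0.58)².
n₁ = 1.333 × 38.63 = 51.5.
Round up: n₁ = 52, giving n₂ = 3 × 52 = 156.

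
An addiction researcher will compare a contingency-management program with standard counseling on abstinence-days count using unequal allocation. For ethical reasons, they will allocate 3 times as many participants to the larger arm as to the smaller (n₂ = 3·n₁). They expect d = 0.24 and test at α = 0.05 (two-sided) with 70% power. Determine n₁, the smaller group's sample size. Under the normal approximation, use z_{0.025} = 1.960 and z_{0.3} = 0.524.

n₁ = 143

With allocation ratio k = n₂/n₁ = 3, Var(x̄₁−x̄₂) = σ²(1/n₁ + 1/(k·n₁)) = σ²·(k+1)/(k·n₁).
So n₁ = (1 + 1/k)·((z_{α/2} + z_β)/d)² = 1.333 × (2.484/0.24)².
n₁ = 1.333 × 107.12 = 142.8.
Round up: n₁ = 143, giving n₂ = 3 × 143 = 429.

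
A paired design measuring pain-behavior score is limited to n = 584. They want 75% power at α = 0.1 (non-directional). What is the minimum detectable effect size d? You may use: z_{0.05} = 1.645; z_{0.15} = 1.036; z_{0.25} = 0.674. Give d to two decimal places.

d_min ≈ 0.10

For a single sample (or paired design) of n = 584: d_min = (z_{α/2} + z_β)/√n.
z-sum = 1.645 + 0.674 = 2.319.
d_min = 2.319 / √584 = 2.319 / 24.166 = 0.096.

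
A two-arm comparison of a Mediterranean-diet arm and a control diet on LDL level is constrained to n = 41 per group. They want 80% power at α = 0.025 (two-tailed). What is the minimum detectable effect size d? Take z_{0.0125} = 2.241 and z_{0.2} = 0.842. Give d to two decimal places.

d_min ≈ 0.68

For two independent groups of n = 41 each: d_min = (z_{α/2} + z_β)·√(2/n).
z-sum = 2.241 + 0.842 = 3.083.
d_min = 3.083 × √(2/41) = 3.083 × 0.2209 = 0.681.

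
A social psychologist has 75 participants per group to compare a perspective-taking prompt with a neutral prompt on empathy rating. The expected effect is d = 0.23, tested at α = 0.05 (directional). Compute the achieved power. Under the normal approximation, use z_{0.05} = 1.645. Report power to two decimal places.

For two equal groups, power = Φ(d·√(n/2) − z_{α}).
d·√(n/2) = 0.23 × √(75/2) = 0.23 × 6.124 = 1.408.
z_β = 1.408 − 1.645 = -0.237.
Power = Φ(-0.237) = 0.407.

power ≈ 0.41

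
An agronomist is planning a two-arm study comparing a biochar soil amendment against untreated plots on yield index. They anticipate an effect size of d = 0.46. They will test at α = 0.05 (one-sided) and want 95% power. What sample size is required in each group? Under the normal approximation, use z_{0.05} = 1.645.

For two independent groups with equal n: n = 2·((z_{α} + z_β) / d)².
z_{α} + z_β = 1.645 + 1.645 = 3.290.
n = 2 × (3.290 / 0.46)² = 2 × 7.152² = 2 × 51.15 = 102.3.
Round up to the next whole participant.

n = 103 per group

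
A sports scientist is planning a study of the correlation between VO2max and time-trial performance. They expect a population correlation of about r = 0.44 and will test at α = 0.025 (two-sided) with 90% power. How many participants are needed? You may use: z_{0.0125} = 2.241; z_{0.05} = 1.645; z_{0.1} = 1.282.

n = 59

Fisher's z: C = ½·ln((1+r)/(1−r)) = ½·ln(2.5714) = 0.4722.
n = ((z_{α/2} + z_β)/C)² + 3.
(2.241 + 1.282) / 0.4722 = 3.523 / 0.4722 = 7.461.
n = 7.461² + 3 = 55.66 + 3 = 58.7.
Round up.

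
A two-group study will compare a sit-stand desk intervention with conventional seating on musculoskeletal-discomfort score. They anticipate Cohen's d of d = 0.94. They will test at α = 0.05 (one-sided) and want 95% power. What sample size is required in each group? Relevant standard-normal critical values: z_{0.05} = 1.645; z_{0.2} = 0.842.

For two independent groups with equal n: n = 2·((z_{α} + z_β) / d)².
z_{α} + z_β = 1.645 + 1.645 = 3.290.
n = 2 × (3.290 / 0.94)² = 2 × 3.500² = 2 × 12.25 = 24.5.
Round up to the next whole participant.

n = 25 per group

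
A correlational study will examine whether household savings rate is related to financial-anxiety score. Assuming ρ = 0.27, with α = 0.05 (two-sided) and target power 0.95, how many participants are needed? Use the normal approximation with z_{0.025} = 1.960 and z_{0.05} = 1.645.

Fisher's z: C = ½·ln((1+r)/(1−r)) = ½·ln(1.7397) = 0.2769.
n = ((z_{α/2} + z_β)/C)² + 3.
(1.960 + 1.645) / 0.2769 = 3.605 / 0.2769 = 13.019.
n = 13.019² + 3 = 169.50 + 3 = 172.5.
Round up.

n = 173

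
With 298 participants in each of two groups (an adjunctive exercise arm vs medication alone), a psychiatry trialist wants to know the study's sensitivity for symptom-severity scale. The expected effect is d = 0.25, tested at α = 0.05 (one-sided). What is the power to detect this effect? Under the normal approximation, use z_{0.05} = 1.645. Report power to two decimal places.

For two equal groups, power = Φ(d·√(n/2) − z_{α}).
d·√(n/2) = 0.25 × √(298/2) = 0.25 × 12.207 = 3.052.
z_β = 3.052 − 1.645 = 1.407.
Power = Φ(1.407) = 0.920.

power ≈ 0.92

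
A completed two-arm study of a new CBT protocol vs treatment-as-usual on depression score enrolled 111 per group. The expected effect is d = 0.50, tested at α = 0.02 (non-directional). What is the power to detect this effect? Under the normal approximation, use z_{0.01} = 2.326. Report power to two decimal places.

power ≈ 0.92

For two equal groups, power = Φ(d·√(n/2) − z_{α/2}).
d·√(n/2) = 0.50 × √(111/2) = 0.50 × 7.450 = 3.725.
z_β = 3.725 − 2.326 = 1.399.
Power = Φ(1.399) = 0.919.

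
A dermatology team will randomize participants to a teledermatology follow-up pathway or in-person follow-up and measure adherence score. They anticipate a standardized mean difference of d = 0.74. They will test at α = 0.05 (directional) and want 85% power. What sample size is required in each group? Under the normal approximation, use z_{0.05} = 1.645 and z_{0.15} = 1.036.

For two independent groups with equal n: n = 2·((z_{α} + z_β) / d)².
z_{α} + z_β = 1.645 + 1.036 = 2.681.
n = 2 × (2.681 / 0.74)² = 2 × 3.623² = 2 × 13.13 = 26.3.
Round up to the next whole participant.

n = 27 per group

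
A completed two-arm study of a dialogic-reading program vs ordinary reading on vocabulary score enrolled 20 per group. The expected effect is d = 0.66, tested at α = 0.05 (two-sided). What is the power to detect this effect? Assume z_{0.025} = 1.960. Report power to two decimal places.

For two equal groups, power = Φ(d·√(n/2) − z_{α/2}).
d·√(n/2) = 0.66 × √(20/2) = 0.66 × 3.162 = 2.087.
z_β = 2.087 − 1.960 = 0.127.
Power = Φ(0.127) = 0.551.

power ≈ 0.55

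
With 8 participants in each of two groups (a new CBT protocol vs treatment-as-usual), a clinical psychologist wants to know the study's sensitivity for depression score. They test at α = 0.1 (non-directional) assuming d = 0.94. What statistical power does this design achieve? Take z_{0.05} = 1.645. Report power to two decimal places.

power ≈ 0.59

For two equal groups, power = Φ(d·√(n/2) − z_{α/2}).
d·√(n/2) = 0.94 × √(8/2) = 0.94 × 2.000 = 1.880.
z_β = 1.880 − 1.645 = 0.235.
Power = Φ(0.235) = 0.593.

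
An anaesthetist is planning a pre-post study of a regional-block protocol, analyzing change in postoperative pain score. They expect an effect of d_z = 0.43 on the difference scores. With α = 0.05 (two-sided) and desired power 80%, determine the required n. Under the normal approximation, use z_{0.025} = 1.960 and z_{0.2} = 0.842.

For a paired (one-sample on differences) test: n = ((z_{α/2} + z_β) / d)².
z_{α/2} + z_β = 1.960 + 0.842 = 2.802.
n = (2.802 / 0.43)² = 6.516² = 42.46.
Round up.

n = 43 pairs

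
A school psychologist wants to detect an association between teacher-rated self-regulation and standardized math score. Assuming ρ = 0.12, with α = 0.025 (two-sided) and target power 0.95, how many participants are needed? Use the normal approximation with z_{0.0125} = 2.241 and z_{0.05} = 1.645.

Fisher's z: C = ½·ln((1+r)/(1−r)) = ½·ln(1.2727) = 0.1206.
n = ((z_{α/2} + z_β)/C)² + 3.
(2.241 + 1.645) / 0.1206 = 3.886 / 0.1206 = 32.222.
n = 32.222² + 3 = 1038.27 + 3 = 1041.3.
Round up.

n = 1042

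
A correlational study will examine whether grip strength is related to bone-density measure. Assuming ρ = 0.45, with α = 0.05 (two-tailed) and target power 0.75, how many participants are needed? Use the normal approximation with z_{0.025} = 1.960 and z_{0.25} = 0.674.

Fisher's z: C = ½·ln((1+r)/(1−r)) = ½·ln(2.6364) = 0.4847.
n = ((z_{α/2} + z_β)/C)² + 3.
(1.960 + 0.674) / 0.4847 = 2.634 / 0.4847 = 5.434.
n = 5.434² + 3 = 29.53 + 3 = 32.5.
Round up.

n = 33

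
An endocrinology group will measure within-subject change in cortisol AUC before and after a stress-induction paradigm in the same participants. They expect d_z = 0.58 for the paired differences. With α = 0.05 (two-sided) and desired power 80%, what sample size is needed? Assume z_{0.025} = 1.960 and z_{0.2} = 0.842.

n = 24 pairs

For a paired (one-sample on differences) test: n = ((z_{α/2} + z_β) / d)².
z_{α/2} + z_β = 1.960 + 0.842 = 2.802.
n = (2.802 / 0.58)² = 4.831² = 23.34.
Round up.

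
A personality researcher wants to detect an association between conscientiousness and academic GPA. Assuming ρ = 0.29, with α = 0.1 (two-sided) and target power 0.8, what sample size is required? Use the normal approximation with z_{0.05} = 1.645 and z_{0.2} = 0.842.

Fisher's z: C = ½·ln((1+r)/(1−r)) = ½·ln(1.8169) = 0.2986.
n = ((z_{α/2} + z_β)/C)² + 3.
(1.645 + 0.842) / 0.2986 = 2.487 / 0.2986 = 8.329.
n = 8.329² + 3 = 69.37 + 3 = 72.4.
Round up.

n = 73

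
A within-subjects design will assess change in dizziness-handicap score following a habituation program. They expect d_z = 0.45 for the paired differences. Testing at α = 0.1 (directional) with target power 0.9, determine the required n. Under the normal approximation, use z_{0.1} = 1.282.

n = 33 pairs

For a paired (one-sample on differences) test: n = ((z_{α} + z_β) / d)².
z_{α} + z_β = 1.282 + 1.282 = 2.564.
n = (2.564 / 0.45)² = 5.698² = 32.46.
Round up.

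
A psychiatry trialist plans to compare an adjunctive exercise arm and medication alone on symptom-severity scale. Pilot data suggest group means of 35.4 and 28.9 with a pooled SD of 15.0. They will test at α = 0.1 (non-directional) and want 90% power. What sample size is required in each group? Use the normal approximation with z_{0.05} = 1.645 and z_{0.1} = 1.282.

n = 92 per group

Cohen's d = |M₁ − M₂| / SD_pooled = |35.4 − 28.9| / 15.0 = 6.5 / 15.0 = 0.433.
For two independent groups with equal n: n = 2·((z_{α/2} + z_β) / d)².
z_{α/2} + z_β = 1.645 + 1.282 = 2.927.
n = 2 × (2.927 / 0.433)² = 2 × 6.760² = 2 × 45.70 = 91.4.
Round up to the next whole participant.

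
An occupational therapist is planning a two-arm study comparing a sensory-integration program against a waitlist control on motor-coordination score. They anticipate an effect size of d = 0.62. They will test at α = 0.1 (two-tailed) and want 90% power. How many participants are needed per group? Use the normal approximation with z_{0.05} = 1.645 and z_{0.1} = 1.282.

For two independent groups with equal n: n = 2·((z_{α/2} + z_β) / d)².
z_{α/2} + z_β = 1.645 + 1.282 = 2.927.
n = 2 × (2.927 / 0.62)² = 2 × 4.721² = 2 × 22.29 = 44.6.
Round up to the next whole participant.

n = 45 per group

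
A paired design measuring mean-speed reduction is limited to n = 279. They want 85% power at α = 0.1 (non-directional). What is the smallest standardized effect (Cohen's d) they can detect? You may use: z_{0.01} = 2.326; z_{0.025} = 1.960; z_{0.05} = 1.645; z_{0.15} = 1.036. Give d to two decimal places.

For a single sample (or paired design) of n = 279: d_min = (z_{α/2} + z_β)/√n.
z-sum = 1.645 + 1.036 = 2.681.
d_min = 2.681 / √279 = 2.681 / 16.703 = 0.161.

d_min ≈ 0.16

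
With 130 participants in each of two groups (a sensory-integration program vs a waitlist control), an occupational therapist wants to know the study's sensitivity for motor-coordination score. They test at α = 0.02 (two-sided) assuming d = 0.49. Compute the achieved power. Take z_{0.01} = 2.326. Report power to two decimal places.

power ≈ 0.95

For two equal groups, power = Φ(d·√(n/2) − z_{α/2}).
d·√(n/2) = 0.49 × √(130/2) = 0.49 × 8.062 = 3.951.
z_β = 3.951 − 2.326 = 1.625.
Power = Φ(1.625) = 0.948.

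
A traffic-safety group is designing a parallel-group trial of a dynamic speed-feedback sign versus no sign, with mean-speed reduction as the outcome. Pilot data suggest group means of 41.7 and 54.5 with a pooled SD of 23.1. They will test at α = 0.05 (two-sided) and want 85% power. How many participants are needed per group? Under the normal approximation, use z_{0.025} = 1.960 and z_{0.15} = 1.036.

Cohen's d = |M₁ − M₂| / SD_pooled = |41.7 − 54.5| / 23.1 = 12.8 / 23.1 = 0.554.
For two independent groups with equal n: n = 2·((z_{α/2} + z_β) / d)².
z_{α/2} + z_β = 1.960 + 1.036 = 2.996.
n = 2 × (2.996 / 0.554)² = 2 × 5.408² = 2 × 29.25 = 58.5.
Round up to the next whole participant.

n = 59 per group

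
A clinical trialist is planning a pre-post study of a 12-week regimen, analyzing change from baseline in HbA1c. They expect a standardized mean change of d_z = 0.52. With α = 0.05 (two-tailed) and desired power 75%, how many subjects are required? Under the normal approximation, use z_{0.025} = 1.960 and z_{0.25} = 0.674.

For a paired (one-sample on differences) test: n = ((z_{α/2} + z_β) / d)².
z_{α/2} + z_β = 1.960 + 0.674 = 2.634.
n = (2.634 / 0.52)² = 5.065² = 25.66.
Round up.

n = 26 pairs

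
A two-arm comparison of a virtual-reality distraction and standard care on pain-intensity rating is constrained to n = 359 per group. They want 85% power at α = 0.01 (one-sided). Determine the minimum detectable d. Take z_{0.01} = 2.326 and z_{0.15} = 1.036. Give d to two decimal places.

For two independent groups of n = 359 each: d_min = (z_{α} + z_β)·√(2/n).
z-sum = 2.326 + 1.036 = 3.362.
d_min = 3.362 × √(2/359) = 3.362 × 0.0746 = 0.251.

d_min ≈ 0.25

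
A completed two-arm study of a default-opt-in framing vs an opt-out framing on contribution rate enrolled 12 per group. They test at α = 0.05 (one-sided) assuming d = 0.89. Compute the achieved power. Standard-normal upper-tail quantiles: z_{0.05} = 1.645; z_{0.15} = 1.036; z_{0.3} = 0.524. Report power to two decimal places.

power ≈ 0.70

For two equal groups, power = Φ(d·√(n/2) − z_{α}).
d·√(n/2) = 0.89 × √(12/2) = 0.89 × 2.449 = 2.180.
z_β = 2.180 − 1.645 = 0.535.
Power = Φ(0.535) = 0.704.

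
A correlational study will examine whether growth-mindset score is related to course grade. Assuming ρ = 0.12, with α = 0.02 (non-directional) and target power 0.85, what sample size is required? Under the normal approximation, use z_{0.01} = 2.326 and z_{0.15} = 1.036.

Fisher's z: C = ½·ln((1+r)/(1−r)) = ½·ln(1.2727) = 0.1206.
n = ((z_{α/2} + z_β)/C)² + 3.
(2.326 + 1.036) / 0.1206 = 3.362 / 0.1206 = 27.877.
n = 27.877² + 3 = 777.14 + 3 = 780.1.
Round up.

n = 781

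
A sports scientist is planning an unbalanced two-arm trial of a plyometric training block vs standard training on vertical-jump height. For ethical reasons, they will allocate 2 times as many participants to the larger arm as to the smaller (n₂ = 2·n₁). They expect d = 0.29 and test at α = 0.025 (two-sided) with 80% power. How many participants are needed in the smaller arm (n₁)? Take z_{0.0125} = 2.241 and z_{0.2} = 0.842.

With allocation ratio k = n₂/n₁ = 2, Var(x̄₁−x̄₂) = σ²(1/n₁ + 1/(k·n₁)) = σ²·(k+1)/(k·n₁).
So n₁ = (1 + 1/k)·((z_{α/2} + z_β)/d)² = 1.500 × (3.083/0.29)².
n₁ = 1.500 × 113.02 = 169.5.
Round up: n₁ = 170, giving n₂ = 2 × 170 = 340.

n₁ = 170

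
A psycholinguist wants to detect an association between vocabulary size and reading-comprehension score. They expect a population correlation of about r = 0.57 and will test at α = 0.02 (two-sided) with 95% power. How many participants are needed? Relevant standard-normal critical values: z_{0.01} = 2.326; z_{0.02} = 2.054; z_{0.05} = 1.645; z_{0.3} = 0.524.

Fisher's z: C = ½·ln((1+r)/(1−r)) = ½·ln(3.6512) = 0.6475.
n = ((z_{α/2} + z_β)/C)² + 3.
(2.326 + 1.645) / 0.6475 = 3.971 / 0.6475 = 6.133.
n = 6.133² + 3 = 37.61 + 3 = 40.6.
Round up.

n = 41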